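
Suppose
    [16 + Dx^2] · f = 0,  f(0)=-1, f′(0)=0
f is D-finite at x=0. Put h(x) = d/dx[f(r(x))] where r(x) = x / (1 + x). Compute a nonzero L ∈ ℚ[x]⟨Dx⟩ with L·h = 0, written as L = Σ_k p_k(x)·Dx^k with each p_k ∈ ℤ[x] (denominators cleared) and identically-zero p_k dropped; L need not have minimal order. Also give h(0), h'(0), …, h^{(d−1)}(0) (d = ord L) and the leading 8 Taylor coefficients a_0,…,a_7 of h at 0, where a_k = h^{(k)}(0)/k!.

L = (22 + 12·x + 6·x^2) + (6 + 18·x + 18·x^2 + 6·x^3)·Dx + (1 + 4·x + 6·x^2 + 4·x^3 + x^4)·Dx^2  (order 2).
h: a_k = 0, 16, -48, 160/3, 160/3, -5488/15, 4592/5, -100544/63, …
ICs: h(0) = 0, h′(0) = 16.

f: a_k = -1, 0, 8, 0, -32/3, 0, 256/45, 0, …
h₀=f(r): pull back L_f along r ⇒ L₀.
h₀' ⇒ L via d/dx closure of L₀.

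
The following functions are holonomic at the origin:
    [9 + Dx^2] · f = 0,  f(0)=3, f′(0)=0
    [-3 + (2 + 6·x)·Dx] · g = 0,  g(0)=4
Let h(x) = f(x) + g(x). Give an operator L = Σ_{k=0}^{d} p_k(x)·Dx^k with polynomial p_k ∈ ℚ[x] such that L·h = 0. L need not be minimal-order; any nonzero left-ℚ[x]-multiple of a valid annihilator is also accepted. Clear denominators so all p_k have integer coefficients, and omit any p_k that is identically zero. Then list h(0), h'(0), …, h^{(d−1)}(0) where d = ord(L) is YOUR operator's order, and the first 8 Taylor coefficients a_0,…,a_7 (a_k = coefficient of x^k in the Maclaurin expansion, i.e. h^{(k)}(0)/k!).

f: a_k = 3, 0, -27/2, 0, 81/8, 0, -243/80, 0, …
g: a_k = 4, 6, -9/2, 27/4, -405/32, 1701/64, -15309/256, 72171/512, …
L₀ := lclm(L_f,L_g); ord L₀ ≤ 2+1.
L = (-63 - 216·x - 324·x^2) + (18 + 198·x + 648·x^2 + 648·x^3)·Dx + (-7 - 24·x - 36·x^2)·Dx^2 + (2 + 22·x + 72·x^2 + 72·x^3)·Dx^3  (order 3).
h: a_k = 7, 6, -18, 27/4, -81/32, 1701/64, -80433/1280, 72171/512, …
ICs: h(0) = 7, h′(0) = 6, h′′(0) = -36.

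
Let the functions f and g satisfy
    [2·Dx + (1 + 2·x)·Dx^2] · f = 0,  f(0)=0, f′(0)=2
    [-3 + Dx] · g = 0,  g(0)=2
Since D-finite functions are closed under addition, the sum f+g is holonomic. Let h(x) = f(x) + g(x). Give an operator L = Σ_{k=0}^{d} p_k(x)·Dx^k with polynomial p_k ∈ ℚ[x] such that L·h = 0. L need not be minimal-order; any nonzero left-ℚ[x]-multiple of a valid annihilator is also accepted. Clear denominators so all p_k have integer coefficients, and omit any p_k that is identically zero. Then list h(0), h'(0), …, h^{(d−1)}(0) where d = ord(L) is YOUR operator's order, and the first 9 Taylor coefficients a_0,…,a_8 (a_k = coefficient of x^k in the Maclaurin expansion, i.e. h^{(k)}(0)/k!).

L = (-42 - 36·x)·Dx + (-1 - 36·x - 36·x^2)·Dx^2 + (5 + 16·x + 12·x^2)·Dx^3  (order 3).
h: a_k = 2, 8, 7, 35/3, 11/4, 209/20, -1037/120, 5363/280, -70951/2240, …
ICs: h(0) = 2, h′(0) = 8, h′′(0) = 14.

f: a_k = 0, 2, -2, 8/3, -4, 32/5, -32/3, 128/7, -32, …
g: a_k = 2, 6, 9, 9, 27/4, 81/20, 81/40, 243/280, 729/2240, …
h₀=f+g: left-lcm gives L₀, ord ≤ 3.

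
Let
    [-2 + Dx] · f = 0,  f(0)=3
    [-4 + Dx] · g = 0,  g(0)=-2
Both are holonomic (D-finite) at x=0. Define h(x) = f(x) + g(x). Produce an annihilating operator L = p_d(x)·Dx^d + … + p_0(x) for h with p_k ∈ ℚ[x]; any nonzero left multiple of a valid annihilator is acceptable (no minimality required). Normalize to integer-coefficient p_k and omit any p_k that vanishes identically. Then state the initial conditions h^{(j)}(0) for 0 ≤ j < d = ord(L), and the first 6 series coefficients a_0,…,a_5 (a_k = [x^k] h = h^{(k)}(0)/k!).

L = 8 - 6·Dx + Dx^2  (order 2).
h: a_k = 1, -2, -10, -52/3, -58/3, -244/15, …
ICs: h(0) = 1, h′(0) = -2.

f: a_k = 3, 6, 6, 4, 2, 4/5, …
g: a_k = -2, -8, -16, -64/3, -64/3, -256/15, …
h₀=f+g: left-lcm gives L₀, ord ≤ 2.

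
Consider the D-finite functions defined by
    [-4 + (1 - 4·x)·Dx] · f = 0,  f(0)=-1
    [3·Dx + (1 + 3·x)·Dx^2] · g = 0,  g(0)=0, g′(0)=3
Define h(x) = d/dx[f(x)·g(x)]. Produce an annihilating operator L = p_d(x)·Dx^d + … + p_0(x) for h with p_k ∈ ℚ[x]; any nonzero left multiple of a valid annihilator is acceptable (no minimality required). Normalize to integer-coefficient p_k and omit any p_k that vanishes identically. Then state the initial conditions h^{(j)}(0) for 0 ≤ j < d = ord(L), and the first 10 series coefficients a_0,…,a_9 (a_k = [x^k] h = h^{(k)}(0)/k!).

f: a_k = -1, -4, -16, -64, -256, -1024, -4096, -16384, -65536, -262144, …
g: a_k = 0, 3, -9/2, 9, -81/4, 243/5, -243/2, 2187/7, -6561/8, 2187, …
Product ⇒ symmetric product L₀, ord ≤ 2.
h₀' ⇒ L via d/dx closure of L₀.
L = 48 + (6 + 60·x)·Dx + (-1 + x + 12·x^2)·Dx^2  (order 2).
h: a_k = -3, -15, -117, -543, -2958, -67347/5, -325221/5, -10177437/35, -92974743/70, -40908765/7, …
ICs: h(0) = -3, h′(0) = -15.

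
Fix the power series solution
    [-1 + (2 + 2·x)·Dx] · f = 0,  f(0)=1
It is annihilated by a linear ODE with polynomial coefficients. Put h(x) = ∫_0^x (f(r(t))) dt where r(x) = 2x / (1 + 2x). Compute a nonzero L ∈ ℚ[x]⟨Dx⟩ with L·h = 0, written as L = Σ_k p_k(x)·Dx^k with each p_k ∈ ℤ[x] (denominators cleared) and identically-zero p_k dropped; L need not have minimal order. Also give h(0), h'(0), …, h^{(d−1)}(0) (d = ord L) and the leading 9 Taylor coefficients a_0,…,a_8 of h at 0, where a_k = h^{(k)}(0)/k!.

f: a_k = 1, 1/2, -1/8, 1/16, -5/128, 7/256, -21/1024, 33/2048, -429/32768, …
f∘r: x↦r, Dx↦Dx/r' in L_f ⇒ L₀.
Integrate: L := L₀·Dx.
L = -Dx + (1 + 6·x + 8·x^2)·Dx^2  (order 2).
h: a_k = 0, 1, 1/2, -5/6, 13/8, -141/40, 133/16, -2353/112, 7205/128, …
ICs: h(0) = 0, h′(0) = 1.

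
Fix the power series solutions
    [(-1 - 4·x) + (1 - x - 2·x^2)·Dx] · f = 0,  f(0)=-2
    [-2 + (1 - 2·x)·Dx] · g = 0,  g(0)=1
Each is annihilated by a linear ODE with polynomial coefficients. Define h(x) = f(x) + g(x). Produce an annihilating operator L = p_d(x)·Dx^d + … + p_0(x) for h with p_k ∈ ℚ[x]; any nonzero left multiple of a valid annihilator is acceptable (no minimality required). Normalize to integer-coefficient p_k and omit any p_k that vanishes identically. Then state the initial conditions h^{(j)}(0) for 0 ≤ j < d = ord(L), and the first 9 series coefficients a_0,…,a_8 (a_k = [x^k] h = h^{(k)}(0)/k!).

L = -4 + (-2 - 8·x)·Dx + (1 - x - 2·x^2)·Dx^2  (order 2).
h: a_k = -1, 0, -2, -2, -6, -10, -22, -42, -86, …
ICs: h(0) = -1, h′(0) = 0.

f: a_k = -2, -2, -6, -10, -22, -42, -86, -170, -342, …
g: a_k = 1, 2, 4, 8, 16, 32, 64, 128, 256, …
Weyl lclm of L_f,L_g ⇒ L₀ (ord ≤ 2).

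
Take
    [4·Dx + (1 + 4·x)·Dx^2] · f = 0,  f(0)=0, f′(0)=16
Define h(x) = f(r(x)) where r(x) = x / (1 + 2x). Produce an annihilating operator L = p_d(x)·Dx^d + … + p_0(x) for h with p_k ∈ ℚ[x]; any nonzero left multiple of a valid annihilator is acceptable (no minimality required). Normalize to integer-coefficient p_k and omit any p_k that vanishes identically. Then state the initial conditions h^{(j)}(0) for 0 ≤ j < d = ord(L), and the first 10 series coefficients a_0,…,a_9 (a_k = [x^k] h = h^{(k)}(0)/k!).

L = (8 + 24·x)·Dx + (1 + 8·x + 12·x^2)·Dx^2  (order 2).
h: a_k = 0, 16, -64, 832/3, -1280, 30976/5, -93184/3, 1119232/7, -839680, 40308736/9, …
ICs: h(0) = 0, h′(0) = 16.

f: a_k = 0, 16, -32, 256/3, -256, 4096/5, -8192/3, 65536/7, -32768, 1048576/9, …
Change of var in L_f (x↦r) gives L₀.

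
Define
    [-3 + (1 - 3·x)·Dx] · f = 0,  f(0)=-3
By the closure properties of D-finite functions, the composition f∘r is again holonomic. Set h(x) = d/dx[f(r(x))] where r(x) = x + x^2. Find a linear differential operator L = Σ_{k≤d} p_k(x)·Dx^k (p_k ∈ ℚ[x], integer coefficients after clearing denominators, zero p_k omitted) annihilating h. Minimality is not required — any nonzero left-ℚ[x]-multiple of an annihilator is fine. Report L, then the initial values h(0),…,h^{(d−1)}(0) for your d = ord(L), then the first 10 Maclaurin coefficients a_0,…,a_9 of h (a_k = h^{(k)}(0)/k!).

L = (8 + 18·x + 18·x^2) + (-1 + x + 9·x^2 + 6·x^3)·Dx  (order 1).
h: a_k = -9, -72, -405, -2052, -9720, -44226, -195615, -847584, -3615111, -15228810, …
ICs: h(0) = -9.

f: a_k = -3, -9, -27, -81, -243, -729, -2187, -6561, -19683, -59049, …
L₀ from L_f via x↦r, Dx↦r'^{-1}Dx.
Differentiate: ansatz ord ≤ ord L₀ ⇒ L.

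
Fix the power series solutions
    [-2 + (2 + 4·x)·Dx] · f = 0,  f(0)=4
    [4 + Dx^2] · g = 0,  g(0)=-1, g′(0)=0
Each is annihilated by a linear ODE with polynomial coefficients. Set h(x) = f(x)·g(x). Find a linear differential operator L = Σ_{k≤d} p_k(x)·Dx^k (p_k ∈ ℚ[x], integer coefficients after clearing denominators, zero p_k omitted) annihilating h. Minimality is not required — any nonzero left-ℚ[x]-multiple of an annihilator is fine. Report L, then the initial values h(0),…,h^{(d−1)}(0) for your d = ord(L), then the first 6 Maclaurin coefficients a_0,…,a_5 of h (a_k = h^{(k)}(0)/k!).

L = (7 + 16·x + 16·x^2) + (-2 - 4·x)·Dx + (1 + 4·x + 4·x^2)·Dx^2  (order 2).
h: a_k = -4, -4, 10, 6, -25/6, -13/6, …
ICs: h(0) = -4, h′(0) = -4.

f: a_k = 4, 4, -2, 2, -5/2, 7/2, …
g: a_k = -1, 0, 2, 0, -2/3, 0, …
Product ⇒ symmetric product L₀, ord ≤ 2.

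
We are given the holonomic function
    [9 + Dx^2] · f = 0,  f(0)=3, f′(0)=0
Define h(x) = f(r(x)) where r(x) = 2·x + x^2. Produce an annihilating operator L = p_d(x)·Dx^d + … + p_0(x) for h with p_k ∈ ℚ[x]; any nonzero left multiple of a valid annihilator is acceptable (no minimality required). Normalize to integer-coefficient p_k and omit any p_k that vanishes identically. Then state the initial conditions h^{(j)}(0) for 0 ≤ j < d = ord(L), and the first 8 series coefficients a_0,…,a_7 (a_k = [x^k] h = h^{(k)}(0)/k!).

f: a_k = 3, 0, -27/2, 0, 81/8, 0, -243/80, 0, …
h₀=f(r): pull back L_f along r ⇒ L₀.
L = (36 + 108·x + 108·x^2 + 36·x^3) - Dx + (1 + x)·Dx^2  (order 2).
h: a_k = 3, 0, -54, -54, 297/2, 324, 243/5, -2511/5, …
ICs: h(0) = 3, h′(0) = 0.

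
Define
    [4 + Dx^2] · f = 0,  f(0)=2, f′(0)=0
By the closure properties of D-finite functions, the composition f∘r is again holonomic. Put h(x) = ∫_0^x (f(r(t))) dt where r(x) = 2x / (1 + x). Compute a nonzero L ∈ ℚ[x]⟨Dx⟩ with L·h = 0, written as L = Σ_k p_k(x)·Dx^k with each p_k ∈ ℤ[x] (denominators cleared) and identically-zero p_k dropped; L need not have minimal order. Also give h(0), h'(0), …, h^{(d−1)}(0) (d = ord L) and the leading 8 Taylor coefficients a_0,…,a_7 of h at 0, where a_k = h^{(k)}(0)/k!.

L = 16·Dx + (2 + 6·x + 6·x^2 + 2·x^3)·Dx^2 + (1 + 4·x + 6·x^2 + 4·x^3 + x^4)·Dx^3  (order 3).
h: a_k = 0, 2, 0, -16/3, 8, -16/3, -32/9, 784/45, …
ICs: h(0) = 0, h′(0) = 2, h′′(0) = 0.

f: a_k = 2, 0, -4, 0, 4/3, 0, -8/45, 0, …
Change of var in L_f (x↦r) gives L₀.
∫: right-multiply L₀ by Dx.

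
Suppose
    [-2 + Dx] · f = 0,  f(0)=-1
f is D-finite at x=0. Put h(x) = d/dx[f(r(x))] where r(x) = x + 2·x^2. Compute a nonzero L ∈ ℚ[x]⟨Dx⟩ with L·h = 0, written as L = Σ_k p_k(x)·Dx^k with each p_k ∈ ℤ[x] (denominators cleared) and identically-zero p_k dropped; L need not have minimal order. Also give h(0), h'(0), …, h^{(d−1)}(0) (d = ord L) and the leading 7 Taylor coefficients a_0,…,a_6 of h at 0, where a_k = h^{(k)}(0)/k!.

f: a_k = -1, -2, -2, -4/3, -2/3, -4/15, -4/45, …
Substitute x→r, Dx→(1/r')Dx; clear ⇒ L₀.
Derive L from L₀ (diff closure).
L = (6 + 16·x + 32·x^2) + (-1 - 4·x)·Dx  (order 1).
h: a_k = -2, -12, -28, -200/3, -108, -2648/15, -10424/45, …
ICs: h(0) = -2.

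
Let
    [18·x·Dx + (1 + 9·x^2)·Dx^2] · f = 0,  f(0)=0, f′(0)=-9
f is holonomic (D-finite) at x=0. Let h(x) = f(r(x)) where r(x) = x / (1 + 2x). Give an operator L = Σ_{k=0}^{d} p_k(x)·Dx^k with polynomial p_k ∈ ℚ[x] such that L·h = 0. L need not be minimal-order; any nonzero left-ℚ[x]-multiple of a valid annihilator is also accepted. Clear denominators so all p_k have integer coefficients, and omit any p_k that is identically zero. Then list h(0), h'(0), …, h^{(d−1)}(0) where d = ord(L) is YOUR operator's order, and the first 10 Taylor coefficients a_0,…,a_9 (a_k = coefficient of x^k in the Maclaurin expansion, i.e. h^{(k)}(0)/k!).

f: a_k = 0, -9, 0, 27, 0, -729/5, 0, 6561/7, 0, -6561, …
L₀ from L_f via x↦r, Dx↦r'^{-1}Dx.
L = (4 + 26·x)·Dx + (1 + 4·x + 13·x^2)·Dx^2  (order 2).
h: a_k = 0, -9, 18, -9, -90, 1791/5, -414, -13347/7, 10710, -18801, …
ICs: h(0) = 0, h′(0) = -9.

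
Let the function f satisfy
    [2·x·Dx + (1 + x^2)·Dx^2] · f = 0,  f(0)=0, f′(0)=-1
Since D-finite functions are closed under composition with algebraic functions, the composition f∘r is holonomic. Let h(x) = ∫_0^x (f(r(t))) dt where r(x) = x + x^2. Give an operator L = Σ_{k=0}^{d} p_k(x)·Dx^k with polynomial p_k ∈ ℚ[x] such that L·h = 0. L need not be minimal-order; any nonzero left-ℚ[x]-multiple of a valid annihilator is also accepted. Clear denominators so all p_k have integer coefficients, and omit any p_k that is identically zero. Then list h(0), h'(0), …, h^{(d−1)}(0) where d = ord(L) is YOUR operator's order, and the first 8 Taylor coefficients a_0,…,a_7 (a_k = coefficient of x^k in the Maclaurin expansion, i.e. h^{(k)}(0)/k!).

f: a_k = 0, -1, 0, 1/3, 0, -1/5, 0, 1/7, …
f∘r: x↦r, Dx↦Dx/r' in L_f ⇒ L₀.
h=∫₀ˣh₀: take L = L₀·Dx.
L = (-2 + 2·x + 8·x^2 + 12·x^3 + 6·x^4)·Dx^2 + (1 + 2·x + x^2 + 4·x^3 + 5·x^4 + 2·x^5)·Dx^3  (order 3).
h: a_k = 0, 0, -1/2, -1/3, 1/12, 1/5, 2/15, -2/21, …
ICs: h(0) = 0, h′(0) = 0, h′′(0) = -1.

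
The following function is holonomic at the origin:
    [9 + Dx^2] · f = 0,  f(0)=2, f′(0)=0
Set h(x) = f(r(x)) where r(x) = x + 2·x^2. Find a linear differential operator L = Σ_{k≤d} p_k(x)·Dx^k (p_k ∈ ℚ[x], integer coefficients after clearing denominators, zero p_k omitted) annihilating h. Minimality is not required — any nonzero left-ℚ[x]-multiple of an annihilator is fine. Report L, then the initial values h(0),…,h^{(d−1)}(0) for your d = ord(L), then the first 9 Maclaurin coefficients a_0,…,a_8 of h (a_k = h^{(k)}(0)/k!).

L = (9 + 108·x + 432·x^2 + 576·x^3) - 4·Dx + (1 + 4·x)·Dx^2  (order 2).
h: a_k = 2, 0, -9, -36, -117/4, 54, 6399/40, 1917/10, -29511/2240, …
ICs: h(0) = 2, h′(0) = 0.

f: a_k = 2, 0, -9, 0, 27/4, 0, -81/40, 0, 729/2240, …
Substitute x→r, Dx→(1/r')Dx; clear ⇒ L₀.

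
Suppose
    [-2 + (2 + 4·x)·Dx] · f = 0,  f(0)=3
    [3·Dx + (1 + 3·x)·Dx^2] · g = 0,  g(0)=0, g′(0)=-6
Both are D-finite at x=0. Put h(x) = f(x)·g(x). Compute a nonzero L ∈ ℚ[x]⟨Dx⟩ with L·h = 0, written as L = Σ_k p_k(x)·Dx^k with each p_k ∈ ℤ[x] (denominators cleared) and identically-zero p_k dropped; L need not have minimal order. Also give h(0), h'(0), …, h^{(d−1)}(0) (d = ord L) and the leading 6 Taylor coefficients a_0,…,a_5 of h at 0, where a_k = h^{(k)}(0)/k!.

L = 3·x + (1 + 2·x)·Dx + (1 + 7·x + 16·x^2 + 12·x^3)·Dx^2  (order 2).
h: a_k = 0, -18, 9, -18, 45, -2367/20, …
ICs: h(0) = 0, h′(0) = -18.

f: a_k = 3, 3, -3/2, 3/2, -15/8, 21/8, …
g: a_k = 0, -6, 9, -18, 81/2, -486/5, …
Product ⇒ symmetric product L₀, ord ≤ 2.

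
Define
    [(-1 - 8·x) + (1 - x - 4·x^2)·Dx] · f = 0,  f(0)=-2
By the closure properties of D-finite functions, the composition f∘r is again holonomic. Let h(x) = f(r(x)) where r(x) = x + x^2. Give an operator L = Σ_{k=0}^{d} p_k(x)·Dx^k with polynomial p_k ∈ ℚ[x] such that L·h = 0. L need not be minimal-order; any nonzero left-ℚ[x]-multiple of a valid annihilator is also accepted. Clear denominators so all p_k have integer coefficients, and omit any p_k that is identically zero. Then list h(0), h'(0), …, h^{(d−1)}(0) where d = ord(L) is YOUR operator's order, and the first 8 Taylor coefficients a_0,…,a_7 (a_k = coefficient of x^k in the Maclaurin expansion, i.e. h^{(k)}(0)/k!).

f: a_k = -2, -2, -10, -18, -58, -130, -362, -882, …
f∘r: x↦r, Dx↦Dx/r' in L_f ⇒ L₀.
L = (1 + 10·x + 24·x^2 + 16·x^3) + (-1 + x + 5·x^2 + 8·x^3 + 4·x^4)·Dx  (order 1).
h: a_k = -2, -2, -12, -38, -122, -416, -1378, -4586, …
ICs: h(0) = -2.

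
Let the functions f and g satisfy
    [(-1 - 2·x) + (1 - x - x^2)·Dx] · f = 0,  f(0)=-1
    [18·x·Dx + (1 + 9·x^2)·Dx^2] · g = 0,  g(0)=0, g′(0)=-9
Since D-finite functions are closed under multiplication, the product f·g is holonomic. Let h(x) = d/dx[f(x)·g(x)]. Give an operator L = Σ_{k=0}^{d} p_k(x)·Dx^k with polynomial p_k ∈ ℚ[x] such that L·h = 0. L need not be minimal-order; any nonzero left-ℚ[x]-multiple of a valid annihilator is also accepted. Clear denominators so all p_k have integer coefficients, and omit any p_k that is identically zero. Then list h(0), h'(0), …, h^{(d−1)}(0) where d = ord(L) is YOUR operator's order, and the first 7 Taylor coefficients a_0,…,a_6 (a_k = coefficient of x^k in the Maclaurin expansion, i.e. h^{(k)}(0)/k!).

L = (-30 + 1134·x^2 + 1944·x^3 + 2916·x^4) + (12 + 42·x - 108·x^2 + 198·x^3 + 1944·x^4 + 1944·x^5)·Dx + (-1 - 8·x - 26·x^2 - 36·x^3 - 126·x^4 + 324·x^5 + 243·x^6)·Dx^2  (order 2).
h: a_k = 9, 18, -27, 0, 684, 4104/5, -23229/5, …
ICs: h(0) = 9, h′(0) = 18.

f: a_k = -1, -1, -2, -3, -5, -8, -13, …
g: a_k = 0, -9, 0, 27, 0, -729/5, 0, …
L₀ := L_f ⊗_s L_g (sym. prod.), ord ≤ 2.
h₀' ⇒ L via d/dx closure of L₀.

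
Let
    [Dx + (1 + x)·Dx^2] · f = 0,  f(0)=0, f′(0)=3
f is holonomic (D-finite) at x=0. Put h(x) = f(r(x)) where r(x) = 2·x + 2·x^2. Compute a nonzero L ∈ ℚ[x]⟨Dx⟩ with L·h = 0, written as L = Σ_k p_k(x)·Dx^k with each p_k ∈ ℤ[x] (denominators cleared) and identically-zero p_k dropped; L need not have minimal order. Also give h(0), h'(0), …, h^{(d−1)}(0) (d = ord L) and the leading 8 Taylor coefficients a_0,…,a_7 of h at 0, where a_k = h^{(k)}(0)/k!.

f: a_k = 0, 3, -3/2, 1, -3/4, 3/5, -1/2, 3/7, …
L₀ from L_f via x↦r, Dx↦r'^{-1}Dx.
L = (4·x + 4·x^2)·Dx + (1 + 4·x + 6·x^2 + 4·x^3)·Dx^2  (order 2).
h: a_k = 0, 6, 0, -4, 6, -24/5, 0, 48/7, …
ICs: h(0) = 0, h′(0) = 6.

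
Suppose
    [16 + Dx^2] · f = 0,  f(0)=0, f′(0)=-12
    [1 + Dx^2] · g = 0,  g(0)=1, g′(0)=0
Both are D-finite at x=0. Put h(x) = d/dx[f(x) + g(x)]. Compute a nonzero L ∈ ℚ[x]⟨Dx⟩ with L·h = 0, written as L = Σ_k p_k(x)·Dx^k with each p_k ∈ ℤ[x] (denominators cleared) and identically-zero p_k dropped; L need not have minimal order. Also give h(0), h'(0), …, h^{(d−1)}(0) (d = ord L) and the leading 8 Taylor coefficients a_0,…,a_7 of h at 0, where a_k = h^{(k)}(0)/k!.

L = 16 + 17·Dx^2 + Dx^4  (order 4).
h: a_k = -12, -1, 96, 1/6, -128, -1/120, 1024/15, 1/5040, …
ICs: h(0) = -12, h′(0) = -1, h′′(0) = 192, h′′′(0) = 1.

f: a_k = 0, -12, 0, 32, 0, -128/5, 0, 1024/105, …
g: a_k = 1, 0, -1/2, 0, 1/24, 0, -1/720, 0, …
h₀=f+g: left-lcm gives L₀, ord ≤ 4.
h=h₀': d/dx-closure on L₀ ⇒ L.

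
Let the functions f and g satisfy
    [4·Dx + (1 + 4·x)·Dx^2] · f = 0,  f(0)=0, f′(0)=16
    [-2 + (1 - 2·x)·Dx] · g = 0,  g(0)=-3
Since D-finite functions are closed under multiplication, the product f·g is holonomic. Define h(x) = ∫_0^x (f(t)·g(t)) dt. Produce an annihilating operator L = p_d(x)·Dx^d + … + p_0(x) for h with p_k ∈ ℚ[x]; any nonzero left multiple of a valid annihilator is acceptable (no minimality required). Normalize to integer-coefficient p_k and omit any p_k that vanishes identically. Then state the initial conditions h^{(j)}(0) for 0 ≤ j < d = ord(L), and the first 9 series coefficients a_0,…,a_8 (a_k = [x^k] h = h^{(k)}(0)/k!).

L = 8·Dx + 24·x·Dx^2 + (-1 - 2·x + 8·x^2)·Dx^3  (order 3).
h: a_k = 0, 0, -24, 0, -64, 256/5, -4864/15, 3072/5, -85248/35, …
ICs: h(0) = 0, h′(0) = 0, h′′(0) = -48.

f: a_k = 0, 16, -32, 256/3, -256, 4096/5, -8192/3, 65536/7, -32768, …
g: a_k = -3, -6, -12, -24, -48, -96, -192, -384, -768, …
Product ⇒ symmetric product L₀, ord ≤ 2.
Integrate: L := L₀·Dx.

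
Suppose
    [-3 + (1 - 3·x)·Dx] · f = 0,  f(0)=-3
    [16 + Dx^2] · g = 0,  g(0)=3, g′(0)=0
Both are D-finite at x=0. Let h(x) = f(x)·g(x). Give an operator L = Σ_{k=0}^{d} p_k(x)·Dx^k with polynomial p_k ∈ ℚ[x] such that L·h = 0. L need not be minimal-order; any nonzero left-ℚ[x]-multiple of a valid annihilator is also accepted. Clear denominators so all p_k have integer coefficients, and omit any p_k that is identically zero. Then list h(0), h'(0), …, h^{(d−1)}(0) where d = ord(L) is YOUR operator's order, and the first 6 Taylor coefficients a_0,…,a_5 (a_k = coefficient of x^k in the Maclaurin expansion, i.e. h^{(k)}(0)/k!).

f: a_k = -3, -9, -27, -81, -243, -729, …
g: a_k = 3, 0, -24, 0, 32, 0, …
f·g: L₀ = L_f ⊗_s L_g, ord ≤ 1·2.
L = (-16 + 48·x) + 6·Dx + (-1 + 3·x)·Dx^2  (order 2).
h: a_k = -9, -27, -9, -27, -177, -531, …
ICs: h(0) = -9, h′(0) = -27.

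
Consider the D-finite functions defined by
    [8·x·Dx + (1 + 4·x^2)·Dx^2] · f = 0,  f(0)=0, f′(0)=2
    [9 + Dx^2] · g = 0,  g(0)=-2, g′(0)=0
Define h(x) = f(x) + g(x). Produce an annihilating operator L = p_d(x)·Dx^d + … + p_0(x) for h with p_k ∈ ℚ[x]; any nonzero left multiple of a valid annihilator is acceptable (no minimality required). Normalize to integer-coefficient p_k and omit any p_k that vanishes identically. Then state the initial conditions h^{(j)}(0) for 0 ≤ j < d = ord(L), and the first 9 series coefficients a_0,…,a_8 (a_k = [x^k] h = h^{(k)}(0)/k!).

L = (-2808·x + 19008·x^3 + 10368·x^5)·Dx + (9 + 1548·x^2 + 7344·x^4 + 5184·x^6)·Dx^2 + (-312·x + 2112·x^3 + 1152·x^5)·Dx^3 + (1 + 172·x^2 + 816·x^4 + 576·x^6)·Dx^4  (order 4).
h: a_k = -2, 2, 9, -8/3, -27/4, 32/5, 81/40, -128/7, -729/2240, …
ICs: h(0) = -2, h′(0) = 2, h′′(0) = 18, h′′′(0) = -16.

f: a_k = 0, 2, 0, -8/3, 0, 32/5, 0, -128/7, 0, …
g: a_k = -2, 0, 9, 0, -27/4, 0, 81/40, 0, -729/2240, …
Weyl lclm of L_f,L_g ⇒ L₀ (ord ≤ 4).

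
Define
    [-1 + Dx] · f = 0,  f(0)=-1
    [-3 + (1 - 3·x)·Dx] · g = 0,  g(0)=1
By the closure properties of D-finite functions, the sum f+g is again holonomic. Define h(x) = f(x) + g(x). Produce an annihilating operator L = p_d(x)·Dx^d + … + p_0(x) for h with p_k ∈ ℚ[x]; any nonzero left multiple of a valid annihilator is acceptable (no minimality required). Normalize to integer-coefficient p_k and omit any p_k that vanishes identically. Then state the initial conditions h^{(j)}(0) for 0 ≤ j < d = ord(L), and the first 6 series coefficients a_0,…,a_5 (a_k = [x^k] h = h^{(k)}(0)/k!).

f: a_k = -1, -1, -1/2, -1/6, -1/24, -1/120, …
g: a_k = 1, 3, 9, 27, 81, 243, …
L₀ := lclm(L_f,L_g); ord L₀ ≤ 1+1.
L = (15 + 9·x) + (-17 - 6·x + 9·x^2)·Dx + (2 - 3·x - 9·x^2)·Dx^2  (order 2).
h: a_k = 0, 2, 17/2, 161/6, 1943/24, 29159/120, …
ICs: h(0) = 0, h′(0) = 2.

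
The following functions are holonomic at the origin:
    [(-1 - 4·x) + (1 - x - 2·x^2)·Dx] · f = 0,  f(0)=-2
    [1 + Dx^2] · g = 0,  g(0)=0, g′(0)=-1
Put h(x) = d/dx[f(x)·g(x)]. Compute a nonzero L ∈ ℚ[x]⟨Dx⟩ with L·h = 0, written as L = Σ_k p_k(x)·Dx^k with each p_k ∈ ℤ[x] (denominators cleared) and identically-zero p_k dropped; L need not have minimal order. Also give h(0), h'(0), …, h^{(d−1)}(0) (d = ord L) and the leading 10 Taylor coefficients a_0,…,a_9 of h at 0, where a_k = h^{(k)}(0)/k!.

L = (31 - 2·x - 3·x^2 + 4·x^3 + 4·x^4) + (10 + 42·x + 12·x^2 + 16·x^3)·Dx + (-3 + 2·x + 5·x^2 + 4·x^3 + 4·x^4)·Dx^2  (order 2).
h: a_k = 2, 4, 17, 116/3, 1261/12, 2421/10, 41521/72, 410969/315, 59484889/20160, 118664425/18144, …
ICs: h(0) = 2, h′(0) = 4.

f: a_k = -2, -2, -6, -10, -22, -42, -86, -170, -342, -682, …
g: a_k = 0, -1, 0, 1/6, 0, -1/120, 0, 1/5040, 0, -1/362880, …
f·g: L₀ = L_f ⊗_s L_g, ord ≤ 1·2.
Differentiate: ansatz ord ≤ ord L₀ ⇒ L.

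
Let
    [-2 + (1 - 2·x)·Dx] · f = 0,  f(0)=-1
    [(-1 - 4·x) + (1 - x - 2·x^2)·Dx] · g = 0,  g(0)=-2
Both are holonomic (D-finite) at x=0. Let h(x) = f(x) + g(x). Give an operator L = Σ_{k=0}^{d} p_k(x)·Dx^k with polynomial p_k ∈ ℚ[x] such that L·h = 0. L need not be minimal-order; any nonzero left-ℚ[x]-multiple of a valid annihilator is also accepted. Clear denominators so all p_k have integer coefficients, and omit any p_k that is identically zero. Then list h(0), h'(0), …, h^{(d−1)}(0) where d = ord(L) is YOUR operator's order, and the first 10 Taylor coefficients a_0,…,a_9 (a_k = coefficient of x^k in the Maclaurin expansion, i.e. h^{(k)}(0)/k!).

L = -4 + (-2 - 8·x)·Dx + (1 - x - 2·x^2)·Dx^2  (order 2).
h: a_k = -3, -4, -10, -18, -38, -74, -150, -298, -598, -1194, …
ICs: h(0) = -3, h′(0) = -4.

f: a_k = -1, -2, -4, -8, -16, -32, -64, -128, -256, -512, …
g: a_k = -2, -2, -6, -10, -22, -42, -86, -170, -342, -682, …
Sum ⇒ L₀ = lclm(L_f,L_g) in ℚ(x)⟨Dx⟩.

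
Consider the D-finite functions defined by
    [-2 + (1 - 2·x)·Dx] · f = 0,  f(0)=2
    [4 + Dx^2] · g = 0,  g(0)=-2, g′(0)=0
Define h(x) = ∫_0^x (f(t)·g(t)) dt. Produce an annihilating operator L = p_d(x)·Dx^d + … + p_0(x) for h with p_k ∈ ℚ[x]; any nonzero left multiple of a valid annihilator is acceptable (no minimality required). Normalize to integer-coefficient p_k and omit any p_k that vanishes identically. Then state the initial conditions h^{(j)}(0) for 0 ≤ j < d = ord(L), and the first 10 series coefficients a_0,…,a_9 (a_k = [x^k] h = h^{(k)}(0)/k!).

L = (-4 + 8·x)·Dx + 4·Dx^2 + (-1 + 2·x)·Dx^3  (order 3).
h: a_k = 0, -4, -4, -8/3, -4, -104/15, -104/9, -6224/315, -1556/45, -34856/567, …
ICs: h(0) = 0, h′(0) = -4, h′′(0) = -8.

f: a_k = 2, 4, 8, 16, 32, 64, 128, 256, 512, 1024, …
g: a_k = -2, 0, 4, 0, -4/3, 0, 8/45, 0, -4/315, 0, …
Sym-product of L_f,L_g gives L₀ (≤ ord 2).
h=∫₀ˣh₀: take L = L₀·Dx.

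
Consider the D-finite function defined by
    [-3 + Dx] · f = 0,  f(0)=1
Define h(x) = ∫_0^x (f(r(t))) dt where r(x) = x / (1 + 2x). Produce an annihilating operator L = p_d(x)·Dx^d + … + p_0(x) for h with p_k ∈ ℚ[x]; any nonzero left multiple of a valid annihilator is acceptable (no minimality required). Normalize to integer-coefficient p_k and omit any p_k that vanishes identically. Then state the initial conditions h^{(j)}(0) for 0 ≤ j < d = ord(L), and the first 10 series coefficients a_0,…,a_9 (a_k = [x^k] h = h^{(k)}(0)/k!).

f: a_k = 1, 3, 9/2, 9/2, 27/8, 81/40, 81/80, 243/560, 729/4480, 243/4480, …
Change of var in L_f (x↦r) gives L₀.
h=∫₀ˣh₀: take L = L₀·Dx.
L = -3·Dx + (1 + 4·x + 4·x^2)·Dx^2  (order 2).
h: a_k = 0, 1, 3/2, -1/2, -3/8, 51/40, -173/80, 1581/560, -12441/4480, 15139/13440, …
ICs: h(0) = 0, h′(0) = 1.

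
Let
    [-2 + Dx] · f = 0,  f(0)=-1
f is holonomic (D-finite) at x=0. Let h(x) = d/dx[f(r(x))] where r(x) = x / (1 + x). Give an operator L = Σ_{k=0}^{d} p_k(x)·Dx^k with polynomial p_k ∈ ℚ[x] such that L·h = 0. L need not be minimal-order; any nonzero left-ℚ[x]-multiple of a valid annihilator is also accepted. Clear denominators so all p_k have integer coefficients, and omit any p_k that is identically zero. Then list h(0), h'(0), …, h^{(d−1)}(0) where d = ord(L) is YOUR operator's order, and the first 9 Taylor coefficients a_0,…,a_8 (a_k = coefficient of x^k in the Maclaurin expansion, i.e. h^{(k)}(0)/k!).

L = -2·x + (-1 - 2·x - x^2)·Dx  (order 1).
h: a_k = -2, 0, 2, -8/3, 2, -8/15, -10/9, 256/105, -142/45, …
ICs: h(0) = -2.

f: a_k = -1, -2, -2, -4/3, -2/3, -4/15, -4/45, -8/315, -2/315, …
Substitute x→r, Dx→(1/r')Dx; clear ⇒ L₀.
h=h₀': d/dx-closure on L₀ ⇒ L.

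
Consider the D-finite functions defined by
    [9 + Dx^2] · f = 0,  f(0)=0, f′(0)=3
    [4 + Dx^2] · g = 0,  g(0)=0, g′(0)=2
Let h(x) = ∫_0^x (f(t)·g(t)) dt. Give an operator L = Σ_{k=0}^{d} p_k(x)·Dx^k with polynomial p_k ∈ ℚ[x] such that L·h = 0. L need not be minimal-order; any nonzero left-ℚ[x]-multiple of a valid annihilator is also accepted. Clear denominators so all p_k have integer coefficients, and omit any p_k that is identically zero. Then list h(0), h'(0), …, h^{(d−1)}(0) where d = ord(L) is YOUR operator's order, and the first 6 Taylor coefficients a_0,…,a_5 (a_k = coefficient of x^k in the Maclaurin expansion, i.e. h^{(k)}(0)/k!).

L = 25·Dx + 26·Dx^3 + Dx^5  (order 5).
h: a_k = 0, 0, 0, 2, 0, -13/5, …
ICs: h(0) = 0, h′(0) = 0, h′′(0) = 0, h′′′(0) = 12, h′′′′(0) = 0.

f: a_k = 0, 3, 0, -9/2, 0, 81/40, …
g: a_k = 0, 2, 0, -4/3, 0, 4/15, …
h₀=f·g: eliminate ⇒ L₀, order ≤ 2·2.
h=∫₀ˣh₀: take L = L₀·Dx.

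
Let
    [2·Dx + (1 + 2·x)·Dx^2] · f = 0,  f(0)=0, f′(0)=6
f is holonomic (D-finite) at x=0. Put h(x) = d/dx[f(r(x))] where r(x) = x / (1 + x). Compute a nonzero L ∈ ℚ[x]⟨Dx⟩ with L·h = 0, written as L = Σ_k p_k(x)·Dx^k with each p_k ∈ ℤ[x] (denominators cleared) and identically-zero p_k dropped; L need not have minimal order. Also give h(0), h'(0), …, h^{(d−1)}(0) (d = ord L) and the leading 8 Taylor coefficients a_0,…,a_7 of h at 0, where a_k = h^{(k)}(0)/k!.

L = (4 + 6·x) + (1 + 4·x + 3·x^2)·Dx  (order 1).
h: a_k = 6, -24, 78, -240, 726, -2184, 6558, -19680, …
ICs: h(0) = 6.

f: a_k = 0, 6, -6, 8, -12, 96/5, -32, 384/7, …
L₀ from L_f via x↦r, Dx↦r'^{-1}Dx.
h₀' ⇒ L via d/dx closure of L₀.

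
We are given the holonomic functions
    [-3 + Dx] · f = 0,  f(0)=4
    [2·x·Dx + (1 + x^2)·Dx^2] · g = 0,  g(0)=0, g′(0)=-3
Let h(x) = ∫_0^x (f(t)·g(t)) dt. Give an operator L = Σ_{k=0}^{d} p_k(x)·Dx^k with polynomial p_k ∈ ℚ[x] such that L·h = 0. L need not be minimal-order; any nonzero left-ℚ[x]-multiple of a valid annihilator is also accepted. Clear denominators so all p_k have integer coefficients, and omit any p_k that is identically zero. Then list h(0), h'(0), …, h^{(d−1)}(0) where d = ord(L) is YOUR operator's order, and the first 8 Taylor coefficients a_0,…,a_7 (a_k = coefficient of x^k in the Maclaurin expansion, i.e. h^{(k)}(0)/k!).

L = (9 - 6·x + 9·x^2)·Dx + (-6 + 2·x - 6·x^2)·Dx^2 + (1 + x^2)·Dx^3  (order 3).
h: a_k = 0, 0, -6, -12, -25/2, -42/5, -83/20, -27/14, …
ICs: h(0) = 0, h′(0) = 0, h′′(0) = -12.

f: a_k = 4, 12, 18, 18, 27/2, 81/10, 81/20, 243/140, …
g: a_k = 0, -3, 0, 1, 0, -3/5, 0, 3/7, …
L₀ := L_f ⊗_s L_g (sym. prod.), ord ≤ 2.
h=∫h₀ ⇒ L = L₀·Dx.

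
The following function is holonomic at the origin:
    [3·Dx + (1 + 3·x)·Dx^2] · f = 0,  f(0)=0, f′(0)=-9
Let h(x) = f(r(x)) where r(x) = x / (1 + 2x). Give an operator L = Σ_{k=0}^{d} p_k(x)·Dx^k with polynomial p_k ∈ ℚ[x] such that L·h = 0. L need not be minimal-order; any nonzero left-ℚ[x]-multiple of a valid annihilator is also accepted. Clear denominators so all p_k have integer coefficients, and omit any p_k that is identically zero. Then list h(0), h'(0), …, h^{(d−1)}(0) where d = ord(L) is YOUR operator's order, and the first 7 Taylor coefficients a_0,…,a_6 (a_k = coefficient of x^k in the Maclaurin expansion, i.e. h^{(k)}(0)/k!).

L = (7 + 20·x)·Dx + (1 + 7·x + 10·x^2)·Dx^2  (order 2).
h: a_k = 0, -9, 63/2, -117, 1827/4, -9279/5, 15561/2, …
ICs: h(0) = 0, h′(0) = -9.

f: a_k = 0, -9, 27/2, -27, 243/4, -729/5, 729/2, …
Substitute x→r, Dx→(1/r')Dx; clear ⇒ L₀.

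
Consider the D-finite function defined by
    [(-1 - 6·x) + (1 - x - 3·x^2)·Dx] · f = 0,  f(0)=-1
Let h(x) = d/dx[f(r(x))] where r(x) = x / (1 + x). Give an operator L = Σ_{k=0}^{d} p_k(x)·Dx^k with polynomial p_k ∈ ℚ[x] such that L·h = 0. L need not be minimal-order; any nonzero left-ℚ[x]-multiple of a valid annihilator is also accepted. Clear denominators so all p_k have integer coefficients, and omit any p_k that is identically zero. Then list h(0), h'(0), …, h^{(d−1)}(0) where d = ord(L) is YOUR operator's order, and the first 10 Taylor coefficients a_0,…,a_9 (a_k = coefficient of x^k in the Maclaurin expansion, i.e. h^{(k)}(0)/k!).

L = (6 + 18·x + 72·x^2 + 42·x^3) + (-1 - 9·x - 12·x^2 + 17·x^3 + 21·x^4)·Dx  (order 1).
h: a_k = -1, -6, 0, -36, 45, -216, 441, -1368, 3240, -8730, …
ICs: h(0) = -1.

f: a_k = -1, -1, -4, -7, -19, -40, -97, -217, -508, -1159, …
h₀=f(r): pull back L_f along r ⇒ L₀.
Derive L from L₀ (diff closure).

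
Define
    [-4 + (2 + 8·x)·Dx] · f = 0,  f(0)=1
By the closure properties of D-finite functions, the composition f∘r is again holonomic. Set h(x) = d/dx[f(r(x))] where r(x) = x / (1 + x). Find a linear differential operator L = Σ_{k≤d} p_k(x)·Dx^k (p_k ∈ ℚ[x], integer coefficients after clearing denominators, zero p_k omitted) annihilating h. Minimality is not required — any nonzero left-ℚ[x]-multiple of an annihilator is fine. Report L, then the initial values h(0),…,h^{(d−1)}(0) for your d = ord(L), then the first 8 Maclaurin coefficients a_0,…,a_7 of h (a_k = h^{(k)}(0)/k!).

L = (-4 - 10·x) + (-1 - 6·x - 5·x^2)·Dx  (order 1).
h: a_k = 2, -8, 30, -120, 510, -2256, 10234, -47200, …
ICs: h(0) = 2.

f: a_k = 1, 2, -2, 4, -10, 28, -84, 264, …
h₀=f(r): pull back L_f along r ⇒ L₀.
Differentiate: ansatz ord ≤ ord L₀ ⇒ L.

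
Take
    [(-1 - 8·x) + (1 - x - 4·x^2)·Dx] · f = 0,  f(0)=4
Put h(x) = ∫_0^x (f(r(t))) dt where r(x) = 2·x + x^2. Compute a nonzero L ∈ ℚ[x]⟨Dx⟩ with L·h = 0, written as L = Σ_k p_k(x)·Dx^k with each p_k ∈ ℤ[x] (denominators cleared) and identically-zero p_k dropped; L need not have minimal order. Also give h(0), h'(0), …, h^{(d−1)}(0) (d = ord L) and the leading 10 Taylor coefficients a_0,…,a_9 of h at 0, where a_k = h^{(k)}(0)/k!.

f: a_k = 4, 4, 20, 36, 116, 260, 724, 1764, 4660, 11716, …
h₀=f(r): pull back L_f along r ⇒ L₀.
∫: right-multiply L₀ by Dx.
L = (2 + 34·x + 48·x^2 + 16·x^3)·Dx + (-1 + 2·x + 17·x^2 + 16·x^3 + 4·x^4)·Dx^2  (order 2).
h: a_k = 0, 4, 4, 28, 92, 2308/5, 6124/3, 69956/7, 48316, 2167508/9, …
ICs: h(0) = 0, h′(0) = 4.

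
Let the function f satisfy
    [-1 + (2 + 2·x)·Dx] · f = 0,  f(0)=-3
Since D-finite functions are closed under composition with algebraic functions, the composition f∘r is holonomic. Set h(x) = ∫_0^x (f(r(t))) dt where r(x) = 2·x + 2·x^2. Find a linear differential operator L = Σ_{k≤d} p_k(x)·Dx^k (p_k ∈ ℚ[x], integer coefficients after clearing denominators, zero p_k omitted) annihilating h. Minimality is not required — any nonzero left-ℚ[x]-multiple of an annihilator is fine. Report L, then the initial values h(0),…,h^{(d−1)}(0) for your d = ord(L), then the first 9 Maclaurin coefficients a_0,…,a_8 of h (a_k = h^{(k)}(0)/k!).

L = (-1 - 2·x)·Dx + (1 + 2·x + 2·x^2)·Dx^2  (order 2).
h: a_k = 0, -3, -3/2, -1/2, 3/8, -9/40, 1/16, 9/112, -21/128, …
ICs: h(0) = 0, h′(0) = -3.

f: a_k = -3, -3/2, 3/8, -3/16, 15/128, -21/256, 63/1024, -99/2048, 1287/32768, …
L₀ from L_f via x↦r, Dx↦r'^{-1}Dx.
h=∫₀ˣh₀: take L = L₀·Dx.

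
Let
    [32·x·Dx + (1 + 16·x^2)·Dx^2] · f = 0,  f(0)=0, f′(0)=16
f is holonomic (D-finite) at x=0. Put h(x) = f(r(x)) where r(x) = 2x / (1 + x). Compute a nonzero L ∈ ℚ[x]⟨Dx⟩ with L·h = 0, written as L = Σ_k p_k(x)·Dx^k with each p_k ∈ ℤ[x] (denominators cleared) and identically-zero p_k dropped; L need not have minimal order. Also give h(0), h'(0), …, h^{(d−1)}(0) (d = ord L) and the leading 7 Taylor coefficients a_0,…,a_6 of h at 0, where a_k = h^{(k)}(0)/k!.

f: a_k = 0, 16, 0, -256/3, 0, 4096/5, 0, …
Substitute x→r, Dx→(1/r')Dx; clear ⇒ L₀.
L = (2 + 130·x)·Dx + (1 + 2·x + 65·x^2)·Dx^2  (order 2).
h: a_k = 0, 32, -32, -1952/3, 2016, 110752/5, -372832/3, …
ICs: h(0) = 0, h′(0) = 32.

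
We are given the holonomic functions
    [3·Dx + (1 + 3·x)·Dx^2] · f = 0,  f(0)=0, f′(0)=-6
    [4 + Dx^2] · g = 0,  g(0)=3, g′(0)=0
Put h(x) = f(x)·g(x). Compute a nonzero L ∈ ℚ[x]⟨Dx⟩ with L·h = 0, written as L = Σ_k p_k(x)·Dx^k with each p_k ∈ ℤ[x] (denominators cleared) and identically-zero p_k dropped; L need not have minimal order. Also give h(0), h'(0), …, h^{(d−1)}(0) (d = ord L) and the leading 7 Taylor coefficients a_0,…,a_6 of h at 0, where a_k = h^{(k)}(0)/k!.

f: a_k = 0, -6, 9, -18, 81/2, -486/5, 243, …
g: a_k = 3, 0, -6, 0, 2, 0, -4/15, …
L₀ := L_f ⊗_s L_g (sym. prod.), ord ≤ 4.
L = (-1112 - 1248·x + 7344·x^2 + 27648·x^3 + 20736·x^4) + (-48 + 2160·x + 10368·x^2 + 10368·x^3)·Dx + (-250 + 240·x + 4968·x^2 + 13824·x^3 + 10368·x^4)·Dx^2 + (-12 + 540·x + 2592·x^2 + 2592·x^3)·Dx^3 + (7 + 138·x + 783·x^2 + 1728·x^3 + 1296·x^4)·Dx^4  (order 4).
h: a_k = 0, -18, 27, -18, 135/2, -978/5, 504, …
ICs: h(0) = 0, h′(0) = -18, h′′(0) = 54, h′′′(0) = -108.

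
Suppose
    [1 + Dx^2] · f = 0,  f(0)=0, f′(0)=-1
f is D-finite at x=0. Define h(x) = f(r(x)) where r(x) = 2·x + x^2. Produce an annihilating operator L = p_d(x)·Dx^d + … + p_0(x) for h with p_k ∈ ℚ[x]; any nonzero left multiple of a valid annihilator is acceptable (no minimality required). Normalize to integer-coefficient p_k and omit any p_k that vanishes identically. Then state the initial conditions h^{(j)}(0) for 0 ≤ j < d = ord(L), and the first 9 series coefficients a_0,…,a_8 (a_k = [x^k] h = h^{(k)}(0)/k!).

f: a_k = 0, -1, 0, 1/6, 0, -1/120, 0, 1/5040, 0, …
Substitute x→r, Dx→(1/r')Dx; clear ⇒ L₀.
L = (4 + 12·x + 12·x^2 + 4·x^3) - Dx + (1 + x)·Dx^2  (order 2).
h: a_k = 0, -2, -1, 4/3, 2, 11/15, -1/2, -202/315, -11/45, …
ICs: h(0) = 0, h′(0) = -2.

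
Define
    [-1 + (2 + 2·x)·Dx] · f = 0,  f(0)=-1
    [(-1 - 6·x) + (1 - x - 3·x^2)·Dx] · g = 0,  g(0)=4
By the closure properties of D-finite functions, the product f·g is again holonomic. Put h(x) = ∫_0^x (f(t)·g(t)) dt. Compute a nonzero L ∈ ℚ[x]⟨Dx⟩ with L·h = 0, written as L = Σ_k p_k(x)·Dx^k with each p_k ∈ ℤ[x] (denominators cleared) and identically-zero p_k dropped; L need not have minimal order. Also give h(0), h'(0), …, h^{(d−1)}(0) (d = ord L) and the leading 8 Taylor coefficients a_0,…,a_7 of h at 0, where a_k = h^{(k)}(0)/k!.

f: a_k = -1, -1/2, 1/8, -1/16, 5/128, -7/256, 21/1024, -33/2048, …
g: a_k = 4, 4, 16, 28, 76, 160, 388, 868, …
h₀=f·g: eliminate ⇒ L₀, order ≤ 1·1.
h=∫h₀ ⇒ L = L₀·Dx.
L = (3 + 13·x + 9·x^2)·Dx + (-2 + 8·x^2 + 6·x^3)·Dx^2  (order 2).
h: a_k = 0, -4, -3, -35/6, -143/16, -2819/160, -12509/384, -117671/1792, …
ICs: h(0) = 0, h′(0) = -4.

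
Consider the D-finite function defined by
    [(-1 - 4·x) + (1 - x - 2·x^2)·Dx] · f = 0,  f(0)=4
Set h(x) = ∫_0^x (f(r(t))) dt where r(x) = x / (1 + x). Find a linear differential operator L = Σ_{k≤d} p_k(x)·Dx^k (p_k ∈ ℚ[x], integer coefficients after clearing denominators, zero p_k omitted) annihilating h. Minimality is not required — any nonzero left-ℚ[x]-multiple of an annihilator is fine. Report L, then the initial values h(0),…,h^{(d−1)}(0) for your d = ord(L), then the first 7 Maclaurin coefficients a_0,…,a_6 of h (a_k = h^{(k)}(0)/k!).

L = (1 + 5·x)·Dx + (-1 - 2·x + x^2 + 2·x^3)·Dx^2  (order 2).
h: a_k = 0, 4, 2, 8/3, 0, 16/5, -8/3, …
ICs: h(0) = 0, h′(0) = 4.

f: a_k = 4, 4, 12, 20, 44, 84, 172, …
L₀ from L_f via x↦r, Dx↦r'^{-1}Dx.
h=∫h₀ ⇒ L = L₀·Dx.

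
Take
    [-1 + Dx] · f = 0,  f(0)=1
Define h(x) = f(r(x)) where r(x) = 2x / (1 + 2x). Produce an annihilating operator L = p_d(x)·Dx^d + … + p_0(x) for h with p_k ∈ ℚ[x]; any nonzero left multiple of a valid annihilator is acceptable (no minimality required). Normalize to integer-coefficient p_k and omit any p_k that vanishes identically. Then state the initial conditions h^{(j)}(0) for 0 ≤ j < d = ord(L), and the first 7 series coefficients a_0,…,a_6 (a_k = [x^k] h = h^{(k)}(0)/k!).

L = -2 + (1 + 4·x + 4·x^2)·Dx  (order 1).
h: a_k = 1, 2, -2, 4/3, 2/3, -76/15, 604/45, …
ICs: h(0) = 1.

f: a_k = 1, 1, 1/2, 1/6, 1/24, 1/120, 1/720, …
L₀ from L_f via x↦r, Dx↦r'^{-1}Dx.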